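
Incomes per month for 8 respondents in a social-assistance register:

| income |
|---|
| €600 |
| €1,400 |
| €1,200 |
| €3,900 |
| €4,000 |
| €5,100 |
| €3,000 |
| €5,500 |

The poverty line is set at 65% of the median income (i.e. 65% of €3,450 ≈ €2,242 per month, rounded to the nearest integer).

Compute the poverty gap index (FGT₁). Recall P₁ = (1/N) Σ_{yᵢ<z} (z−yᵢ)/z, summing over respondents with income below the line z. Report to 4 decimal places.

Below the line: €600, €1,200, €1,400 (q = 3 of N = 8).
Gap ratios (z−y)/z: (2242−600)/2242 = 0.7324; (2242−1200)/2242 = 0.4648; (2242−1400)/2242 = 0.3756.
Σ = 1.572703. Dividing by the full population N = 8 gives P₁ = 0.1966.

0.1966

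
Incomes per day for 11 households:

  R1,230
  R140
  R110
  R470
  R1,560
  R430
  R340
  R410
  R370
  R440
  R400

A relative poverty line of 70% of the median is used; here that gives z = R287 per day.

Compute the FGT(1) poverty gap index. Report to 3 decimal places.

Below the line: R110, R140 (q = 2 of N = 11).
Gap ratios (z−y)/z: (287−110)/287 = 0.6167; (287−140)/287 = 0.5122.
Sum of shortfalls = 1.128920; P₁ averages over all N: 1.128920 / 11 = 0.103.

0.103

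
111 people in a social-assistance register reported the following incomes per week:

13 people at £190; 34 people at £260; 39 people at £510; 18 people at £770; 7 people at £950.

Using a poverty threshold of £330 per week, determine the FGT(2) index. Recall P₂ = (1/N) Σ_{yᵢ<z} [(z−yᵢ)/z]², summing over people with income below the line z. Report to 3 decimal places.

Below the line: 13×£190, 34×£260 (q = 47 of N = 111).
Gap ratios (z−y)/z: (330−190)/330 = 0.4242 (×13); (330−260)/330 = 0.2121 (×34).
Squared: 0.1800 (×13); 0.0450 (×34).
Sum = 3.869605; P₂ = 3.869605 / 111 = 0.035.

0.035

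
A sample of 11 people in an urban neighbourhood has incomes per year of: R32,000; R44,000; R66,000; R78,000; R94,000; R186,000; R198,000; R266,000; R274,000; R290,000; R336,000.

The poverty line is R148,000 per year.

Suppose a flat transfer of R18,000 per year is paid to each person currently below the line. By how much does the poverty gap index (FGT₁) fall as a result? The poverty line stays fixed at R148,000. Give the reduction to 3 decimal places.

Before: below the line — R32,000, R44,000, R66,000, R78,000, R94,000; poverty gap index (FGT₁) = 0.26167.
After the R18,000 transfer: below the line — R50,000, R62,000, R84,000, R96,000, R112,000; poverty gap index (FGT₁) = 0.20639.
Reduction = 0.26167 − 0.20639 = 0.055.

0.055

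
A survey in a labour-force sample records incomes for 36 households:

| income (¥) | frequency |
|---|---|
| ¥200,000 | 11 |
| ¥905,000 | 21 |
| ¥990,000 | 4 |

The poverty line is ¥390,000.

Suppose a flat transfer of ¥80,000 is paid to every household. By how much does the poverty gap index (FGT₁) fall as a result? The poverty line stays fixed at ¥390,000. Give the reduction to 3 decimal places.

0.063

Before: below the line — 11×¥200,000; poverty gap index (FGT₁) = 0.14886.
After the ¥80,000 transfer: below the line — 11×¥280,000; poverty gap index (FGT₁) = 0.08618.
Reduction = 0.14886 − 0.08618 = 0.063.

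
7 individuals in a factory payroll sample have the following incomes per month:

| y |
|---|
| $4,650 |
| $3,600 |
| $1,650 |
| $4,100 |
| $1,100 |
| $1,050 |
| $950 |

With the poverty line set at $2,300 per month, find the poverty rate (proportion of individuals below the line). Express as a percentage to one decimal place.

57.1%

4 of the 7 individuals have income below $2,300.
H = 4/7 = 57.1%.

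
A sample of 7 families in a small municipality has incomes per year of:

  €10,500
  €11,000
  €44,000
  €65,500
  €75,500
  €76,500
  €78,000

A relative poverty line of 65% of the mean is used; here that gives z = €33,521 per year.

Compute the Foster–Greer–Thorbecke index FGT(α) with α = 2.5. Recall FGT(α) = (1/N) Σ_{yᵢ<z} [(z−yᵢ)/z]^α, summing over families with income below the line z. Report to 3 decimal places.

0.109

Poor units: €10,500, €11,000 (q = 2 of N = 7).
Shortfall ratios: (33521−10500)/33521 = 0.6868; (33521−11000)/33521 = 0.6718.
Raised to α = 2.5: 0.39086; 0.36998.
Sum = 0.760836; FGT(2.5) = 0.760836 / 7 = 0.109.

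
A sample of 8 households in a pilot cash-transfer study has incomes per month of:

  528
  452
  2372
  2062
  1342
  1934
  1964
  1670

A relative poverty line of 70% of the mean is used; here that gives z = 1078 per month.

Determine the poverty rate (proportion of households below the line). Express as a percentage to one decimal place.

2 of the 8 households have income below 1078.
H = 2/8 = 25.0%.

25.0%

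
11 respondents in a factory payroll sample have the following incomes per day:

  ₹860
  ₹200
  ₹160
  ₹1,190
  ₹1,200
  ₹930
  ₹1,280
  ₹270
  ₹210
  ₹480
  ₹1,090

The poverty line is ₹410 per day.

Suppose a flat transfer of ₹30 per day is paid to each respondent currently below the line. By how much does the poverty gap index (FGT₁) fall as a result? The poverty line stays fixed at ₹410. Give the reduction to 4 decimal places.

Before: below the line — ₹160, ₹200, ₹210, ₹270; poverty gap index (FGT₁) = 0.177384.
After the ₹30 transfer: below the line — ₹190, ₹230, ₹240, ₹300; poverty gap index (FGT₁) = 0.150776.
Reduction = 0.177384 − 0.150776 = 0.0266.

0.0266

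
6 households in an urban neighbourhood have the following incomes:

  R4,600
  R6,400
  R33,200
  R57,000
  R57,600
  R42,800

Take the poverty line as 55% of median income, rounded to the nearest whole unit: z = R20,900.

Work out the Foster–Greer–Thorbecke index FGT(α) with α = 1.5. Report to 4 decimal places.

0.2111

Below the line: R4,600, R6,400 (q = 2 of N = 6).
Shortfall ratios: (20900−4600)/20900 = 0.7799; (20900−6400)/20900 = 0.6938.
Raised to α = 1.5: 0.68875; 0.57787.
Sum = 1.266624; FGT(1.5) = 1.266624 / 6 = 0.2111.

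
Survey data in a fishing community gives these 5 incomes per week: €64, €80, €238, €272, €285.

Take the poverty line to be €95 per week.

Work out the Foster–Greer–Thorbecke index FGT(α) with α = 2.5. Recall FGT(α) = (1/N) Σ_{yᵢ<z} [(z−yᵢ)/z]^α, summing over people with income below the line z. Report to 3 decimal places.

0.014

Incomes under z: €64, €80 (q = 2 of N = 5).
Shortfall ratios: (95−64)/95 = 0.3263; (95−80)/95 = 0.1579.
Raised to α = 2.5: 0.06083; 0.00991.
Sum = 0.070733; FGT(2.5) = 0.070733 / 5 = 0.014.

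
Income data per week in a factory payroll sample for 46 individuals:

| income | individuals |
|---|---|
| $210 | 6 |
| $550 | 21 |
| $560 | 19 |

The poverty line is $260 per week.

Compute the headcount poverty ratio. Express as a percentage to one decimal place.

6 of the 46 individuals have income below $260.
H = 6/46 = 13.0%.

13.0%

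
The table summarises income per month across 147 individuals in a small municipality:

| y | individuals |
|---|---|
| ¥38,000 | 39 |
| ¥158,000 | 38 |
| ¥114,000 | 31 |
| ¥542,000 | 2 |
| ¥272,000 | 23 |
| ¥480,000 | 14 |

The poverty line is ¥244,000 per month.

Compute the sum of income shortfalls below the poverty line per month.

¥15,332,000

Below the line: 39×¥38,000, 31×¥114,000, 38×¥158,000 (q = 108 of N = 147).
Individual gaps: 39×(244000−38000) = 8034000; 31×(244000−114000) = 4030000; 38×(244000−158000) = 3268000.
Aggregate gap = ¥15,332,000.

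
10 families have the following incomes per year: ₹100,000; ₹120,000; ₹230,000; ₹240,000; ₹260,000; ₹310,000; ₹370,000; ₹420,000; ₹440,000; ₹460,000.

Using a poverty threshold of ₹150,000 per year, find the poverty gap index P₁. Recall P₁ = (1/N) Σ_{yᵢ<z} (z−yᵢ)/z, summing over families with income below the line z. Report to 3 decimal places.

0.053

Incomes under z: ₹100,000, ₹120,000 (q = 2 of N = 10).
Normalized shortfalls: (150000−100000)/150000 = 0.3333; (150000−120000)/150000 = 0.2000.
Sum of shortfalls = 0.533333; P₁ averages over all N: 0.533333 / 10 = 0.053.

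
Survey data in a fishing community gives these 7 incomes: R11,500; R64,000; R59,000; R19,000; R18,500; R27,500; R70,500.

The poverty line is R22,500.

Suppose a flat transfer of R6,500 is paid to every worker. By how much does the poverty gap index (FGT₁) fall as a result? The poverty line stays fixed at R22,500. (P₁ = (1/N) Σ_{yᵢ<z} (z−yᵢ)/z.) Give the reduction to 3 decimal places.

0.089

Before: below the line — R11,500, R18,500, R19,000; poverty gap index (FGT₁) = 0.11746.
After the R6,500 transfer: below the line — R18,000; poverty gap index (FGT₁) = 0.02857.
Reduction = 0.11746 − 0.02857 = 0.089.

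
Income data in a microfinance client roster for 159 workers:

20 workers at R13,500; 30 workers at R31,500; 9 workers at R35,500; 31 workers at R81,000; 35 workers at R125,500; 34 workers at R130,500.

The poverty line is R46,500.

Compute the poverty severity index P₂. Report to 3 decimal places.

0.086

Incomes under z: 20×R13,500, 30×R31,500, 9×R35,500 (q = 59 of N = 159).
Normalized shortfalls: (46500−13500)/46500 = 0.7097 (×20); (46500−31500)/46500 = 0.3226 (×30); (46500−35500)/46500 = 0.2366 (×9).
Squared: 0.5036 (×20); 0.1041 (×30); 0.0560 (×9).
Sum = 13.698231; P₂ = 13.698231 / 159 = 0.086.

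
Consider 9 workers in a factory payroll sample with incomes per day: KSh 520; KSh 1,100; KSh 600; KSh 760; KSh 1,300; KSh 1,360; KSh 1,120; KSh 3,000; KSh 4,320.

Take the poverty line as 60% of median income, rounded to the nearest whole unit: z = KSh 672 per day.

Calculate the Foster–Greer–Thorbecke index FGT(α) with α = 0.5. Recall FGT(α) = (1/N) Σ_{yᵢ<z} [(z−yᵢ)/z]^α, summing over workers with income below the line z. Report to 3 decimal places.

Below z: KSh 520, KSh 600 (q = 2 of N = 9).
Shortfall ratios: (672−520)/672 = 0.2262; (672−600)/672 = 0.1071.
Raised to α = 0.5: 0.47559; 0.32733.
Sum = 0.802922; FGT(0.5) = 0.802922 / 9 = 0.089.

0.089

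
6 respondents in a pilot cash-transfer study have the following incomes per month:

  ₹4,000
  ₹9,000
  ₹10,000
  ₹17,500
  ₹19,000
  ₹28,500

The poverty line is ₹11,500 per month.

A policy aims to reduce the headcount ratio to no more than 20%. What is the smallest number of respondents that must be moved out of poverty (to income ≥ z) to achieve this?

3 of the 6 respondents are poor, so H = 3/6 = 0.500.
A headcount ratio of at most 20% allows at most ⌊0.20 × 6⌋ = 1 poor respondents.
So at least 3 − 1 = 2 must be lifted.

2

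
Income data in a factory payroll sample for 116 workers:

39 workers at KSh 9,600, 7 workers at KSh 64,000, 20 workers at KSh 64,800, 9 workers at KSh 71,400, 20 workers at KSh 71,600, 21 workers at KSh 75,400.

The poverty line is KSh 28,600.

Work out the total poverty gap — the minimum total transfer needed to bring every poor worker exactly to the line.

KSh 741,000

Incomes under z: 39×KSh 9,600 (q = 39 of N = 116).
Individual gaps: 39×(28600−9600) = 741000.
Aggregate gap = KSh 741,000.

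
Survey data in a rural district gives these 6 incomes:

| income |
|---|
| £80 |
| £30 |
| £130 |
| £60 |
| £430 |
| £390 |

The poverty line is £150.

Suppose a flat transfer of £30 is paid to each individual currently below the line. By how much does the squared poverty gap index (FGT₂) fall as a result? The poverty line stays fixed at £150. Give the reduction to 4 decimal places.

0.1074

Before: below the line — £30, £60, £80, £130; squared poverty gap index (FGT₂) = 0.205926.
After the £30 transfer: below the line — £60, £90, £110; squared poverty gap index (FGT₂) = 0.098519.
Reduction = 0.205926 − 0.098519 = 0.1074.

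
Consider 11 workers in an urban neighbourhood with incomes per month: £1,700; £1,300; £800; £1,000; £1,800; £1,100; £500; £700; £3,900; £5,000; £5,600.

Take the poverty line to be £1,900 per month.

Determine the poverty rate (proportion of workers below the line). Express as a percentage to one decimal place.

8 of the 11 workers have income below £1,900.
H = 8/11 = 72.7%.

72.7%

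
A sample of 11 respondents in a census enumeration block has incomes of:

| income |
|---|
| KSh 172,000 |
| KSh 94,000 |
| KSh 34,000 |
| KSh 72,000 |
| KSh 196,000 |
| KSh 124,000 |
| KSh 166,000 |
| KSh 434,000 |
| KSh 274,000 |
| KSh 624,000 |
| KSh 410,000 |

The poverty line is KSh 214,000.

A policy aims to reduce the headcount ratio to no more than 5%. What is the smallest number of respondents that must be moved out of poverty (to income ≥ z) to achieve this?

7 of the 11 respondents are poor, so H = 7/11 = 0.636.
A headcount ratio of at most 5% allows at most ⌊0.05 × 11⌋ = 0 poor respondents.
So at least 7 − 0 = 7 must be lifted.

7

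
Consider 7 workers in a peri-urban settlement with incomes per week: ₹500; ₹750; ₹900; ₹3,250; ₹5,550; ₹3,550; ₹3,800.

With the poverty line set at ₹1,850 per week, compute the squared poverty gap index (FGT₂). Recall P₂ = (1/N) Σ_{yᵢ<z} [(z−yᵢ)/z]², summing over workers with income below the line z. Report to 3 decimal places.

0.164

Incomes under z: ₹500, ₹750, ₹900 (q = 3 of N = 7).
Gap ratios (z−y)/z: (1850−500)/1850 = 0.7297; (1850−750)/1850 = 0.5946; (1850−900)/1850 = 0.5135.
Squared: 0.5325; 0.3535; 0.2637.
Sum = 1.149744; P₂ = 1.149744 / 7 = 0.164.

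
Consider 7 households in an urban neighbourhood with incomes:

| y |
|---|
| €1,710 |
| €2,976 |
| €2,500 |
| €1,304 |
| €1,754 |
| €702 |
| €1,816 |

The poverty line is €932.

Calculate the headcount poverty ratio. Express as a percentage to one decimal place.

14.3%

1 of the 7 households have income below €932.
H = 1/7 = 14.3%.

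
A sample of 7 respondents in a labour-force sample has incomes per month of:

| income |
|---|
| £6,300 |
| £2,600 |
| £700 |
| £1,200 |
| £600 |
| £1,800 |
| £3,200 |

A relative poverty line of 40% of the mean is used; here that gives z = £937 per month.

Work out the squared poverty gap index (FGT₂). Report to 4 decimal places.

Poor units: £600, £700 (q = 2 of N = 7).
Relative gaps: (937−600)/937 = 0.3597; (937−700)/937 = 0.2529.
Squared: 0.1294; 0.0640.
Sum = 0.193330; P₂ = 0.193330 / 7 = 0.0276.

0.0276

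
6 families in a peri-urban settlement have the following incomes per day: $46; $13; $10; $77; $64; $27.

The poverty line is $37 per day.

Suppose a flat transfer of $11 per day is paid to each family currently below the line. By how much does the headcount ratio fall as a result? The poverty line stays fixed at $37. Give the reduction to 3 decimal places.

0.167

Before: below the line — $10, $13, $27; headcount ratio = 0.50000.
After the $11 transfer: below the line — $21, $24; headcount ratio = 0.33333.
Reduction = 0.50000 − 0.33333 = 0.167.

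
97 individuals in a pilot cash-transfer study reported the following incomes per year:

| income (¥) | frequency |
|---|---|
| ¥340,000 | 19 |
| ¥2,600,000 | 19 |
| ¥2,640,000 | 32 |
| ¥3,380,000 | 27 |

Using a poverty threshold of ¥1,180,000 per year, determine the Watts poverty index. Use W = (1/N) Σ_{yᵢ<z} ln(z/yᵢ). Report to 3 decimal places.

Below the line: 19×¥340,000 (q = 19 of N = 97).
ln(z/y) terms: ln(1180000/340000) = 1.2443 (×19).
W = 23.642158 / 97 = 0.244.

0.244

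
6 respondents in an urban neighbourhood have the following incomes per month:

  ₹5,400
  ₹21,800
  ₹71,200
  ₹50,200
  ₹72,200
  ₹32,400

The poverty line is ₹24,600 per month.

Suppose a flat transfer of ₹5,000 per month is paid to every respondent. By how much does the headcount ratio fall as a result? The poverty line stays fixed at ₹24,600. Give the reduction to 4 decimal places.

Before: below the line — ₹5,400, ₹21,800; headcount ratio = 0.333333.
After the ₹5,000 transfer: below the line — ₹10,400; headcount ratio = 0.166667.
Reduction = 0.333333 − 0.166667 = 0.1667.

0.1667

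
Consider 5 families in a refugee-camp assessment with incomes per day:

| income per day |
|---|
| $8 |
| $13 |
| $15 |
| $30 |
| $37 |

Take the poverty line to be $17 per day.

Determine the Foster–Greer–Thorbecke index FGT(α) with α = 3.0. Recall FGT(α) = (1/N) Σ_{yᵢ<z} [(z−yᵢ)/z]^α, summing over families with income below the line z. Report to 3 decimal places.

0.033

Below z: $8, $13, $15 (q = 3 of N = 5).
Normalized shortfalls: (17−8)/17 = 0.5294; (17−13)/17 = 0.2353; (17−15)/17 = 0.1176.
Raised to α = 3.0: 0.14838; 0.01303; 0.00163.
Sum = 0.163037; FGT(3.0) = 0.163037 / 5 = 0.033.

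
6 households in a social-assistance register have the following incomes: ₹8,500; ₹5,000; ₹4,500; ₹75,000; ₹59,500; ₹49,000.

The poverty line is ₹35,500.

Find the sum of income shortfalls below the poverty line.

₹88,500

Incomes under z: ₹4,500, ₹5,000, ₹8,500 (q = 3 of N = 6).
Individual gaps: 35500−4500 = 31000; 35500−5000 = 30500; 35500−8500 = 27000.
Aggregate gap = ₹88,500.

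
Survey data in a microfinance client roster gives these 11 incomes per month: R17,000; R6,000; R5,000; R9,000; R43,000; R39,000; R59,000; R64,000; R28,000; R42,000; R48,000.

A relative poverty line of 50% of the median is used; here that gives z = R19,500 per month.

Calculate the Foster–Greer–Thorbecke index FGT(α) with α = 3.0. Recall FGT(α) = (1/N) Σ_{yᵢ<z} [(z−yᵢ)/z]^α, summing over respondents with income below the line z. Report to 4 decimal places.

0.0819

Below the line: R5,000, R6,000, R9,000, R17,000 (q = 4 of N = 11).
Gap ratios (z−y)/z: (19500−5000)/19500 = 0.7436; (19500−6000)/19500 = 0.6923; (19500−9000)/19500 = 0.5385; (19500−17000)/19500 = 0.1282.
Raised to α = 3.0: 0.41115; 0.33182; 0.15612; 0.00211.
Sum = 0.901195; FGT(3.0) = 0.901195 / 11 = 0.0819.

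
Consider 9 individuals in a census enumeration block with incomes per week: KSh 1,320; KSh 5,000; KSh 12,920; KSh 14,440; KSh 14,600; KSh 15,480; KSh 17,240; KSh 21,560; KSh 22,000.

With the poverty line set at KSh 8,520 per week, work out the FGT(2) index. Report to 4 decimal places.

0.0983

Below z: KSh 1,320, KSh 5,000 (q = 2 of N = 9).
Gap ratios (z−y)/z: (8520−1320)/8520 = 0.8451; (8520−5000)/8520 = 0.4131.
Squared: 0.7141; 0.1707.
Sum = 0.884833; P₂ = 0.884833 / 9 = 0.0983.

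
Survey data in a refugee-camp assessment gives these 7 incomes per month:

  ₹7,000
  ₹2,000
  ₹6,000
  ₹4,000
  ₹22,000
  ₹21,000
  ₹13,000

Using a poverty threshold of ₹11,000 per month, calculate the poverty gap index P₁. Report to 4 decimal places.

Below the line: ₹2,000, ₹4,000, ₹6,000, ₹7,000 (q = 4 of N = 7).
Normalized shortfalls: (11000−2000)/11000 = 0.8182; (11000−4000)/11000 = 0.6364; (11000−6000)/11000 = 0.4545; (11000−7000)/11000 = 0.3636.
Σ = 2.272727. Dividing by the full population N = 7 gives P₁ = 0.3247.

0.3247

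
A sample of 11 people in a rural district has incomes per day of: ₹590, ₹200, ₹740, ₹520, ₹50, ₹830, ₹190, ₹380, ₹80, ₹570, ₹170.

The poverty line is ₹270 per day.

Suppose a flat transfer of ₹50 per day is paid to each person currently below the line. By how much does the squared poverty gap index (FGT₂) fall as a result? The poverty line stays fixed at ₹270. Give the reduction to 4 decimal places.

0.0667

Before: below the line — ₹50, ₹80, ₹170, ₹190, ₹200; squared poverty gap index (FGT₂) = 0.131937.
After the ₹50 transfer: below the line — ₹100, ₹130, ₹220, ₹240, ₹250; squared poverty gap index (FGT₂) = 0.065220.
Reduction = 0.131937 − 0.065220 = 0.0667.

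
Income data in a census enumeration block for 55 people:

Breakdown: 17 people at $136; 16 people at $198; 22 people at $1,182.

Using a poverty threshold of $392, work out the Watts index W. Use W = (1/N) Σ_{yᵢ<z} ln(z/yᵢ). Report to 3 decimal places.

Incomes under z: 17×$136, 16×$198 (q = 33 of N = 55).
ln(z/y) terms: ln(392/136) = 1.0586 (×17); ln(392/198) = 0.6830 (×16).
W = 28.924235 / 55 = 0.526.

0.526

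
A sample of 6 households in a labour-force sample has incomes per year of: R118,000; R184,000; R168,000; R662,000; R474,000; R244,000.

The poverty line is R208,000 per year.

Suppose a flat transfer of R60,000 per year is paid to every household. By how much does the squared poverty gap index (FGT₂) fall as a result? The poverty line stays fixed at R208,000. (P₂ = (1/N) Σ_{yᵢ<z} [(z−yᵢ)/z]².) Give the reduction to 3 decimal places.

0.036

Before: below the line — R118,000, R168,000, R184,000; squared poverty gap index (FGT₂) = 0.03959.
After the R60,000 transfer: below the line — R178,000; squared poverty gap index (FGT₂) = 0.00347.
Reduction = 0.03959 − 0.00347 = 0.036.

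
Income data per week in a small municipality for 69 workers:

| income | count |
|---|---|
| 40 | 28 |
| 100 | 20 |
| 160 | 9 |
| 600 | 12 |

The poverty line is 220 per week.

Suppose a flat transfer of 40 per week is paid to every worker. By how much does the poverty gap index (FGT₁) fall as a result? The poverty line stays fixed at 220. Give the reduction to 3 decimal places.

Before: below the line — 28×40, 20×100, 9×160; poverty gap index (FGT₁) = 0.52569.
After the 40 transfer: below the line — 28×80, 20×140, 9×200; poverty gap index (FGT₁) = 0.37549.
Reduction = 0.52569 − 0.37549 = 0.150.

0.150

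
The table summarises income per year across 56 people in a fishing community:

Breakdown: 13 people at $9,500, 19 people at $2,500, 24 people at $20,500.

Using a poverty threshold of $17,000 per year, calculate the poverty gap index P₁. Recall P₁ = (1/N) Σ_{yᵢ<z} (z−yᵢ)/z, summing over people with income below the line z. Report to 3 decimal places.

0.392

Incomes under z: 19×$2,500, 13×$9,500 (q = 32 of N = 56).
Relative gaps: (17000−2500)/17000 = 0.8529 (×19); (17000−9500)/17000 = 0.4412 (×13).
Sum of shortfalls = 21.941176; P₁ averages over all N: 21.941176 / 56 = 0.392.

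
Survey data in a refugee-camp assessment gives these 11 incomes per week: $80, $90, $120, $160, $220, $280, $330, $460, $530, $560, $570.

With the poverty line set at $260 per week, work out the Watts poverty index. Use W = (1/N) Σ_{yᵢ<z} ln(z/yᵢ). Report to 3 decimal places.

0.333

Incomes under z: $80, $90, $120, $160, $220 (q = 5 of N = 11).
Log gaps: ln(260/80) = 1.1787; ln(260/90) = 1.0609; ln(260/120) = 0.7732; ln(260/160) = 0.4855; ln(260/220) = 0.1671.
W = 3.665279 / 11 = 0.333.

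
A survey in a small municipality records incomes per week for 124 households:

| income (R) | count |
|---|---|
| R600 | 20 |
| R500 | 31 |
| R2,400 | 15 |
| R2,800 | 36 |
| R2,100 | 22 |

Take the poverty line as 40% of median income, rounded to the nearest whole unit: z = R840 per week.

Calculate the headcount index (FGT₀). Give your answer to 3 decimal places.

0.411

51 of the 124 households have income below R840.
H = 51/124 = 0.411.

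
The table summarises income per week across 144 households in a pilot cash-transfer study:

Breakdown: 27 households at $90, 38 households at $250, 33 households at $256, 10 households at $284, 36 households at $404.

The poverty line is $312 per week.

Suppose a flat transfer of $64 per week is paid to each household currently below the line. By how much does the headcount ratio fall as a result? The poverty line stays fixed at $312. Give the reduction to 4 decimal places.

0.5625

Before: below the line — 27×$90, 38×$250, 33×$256, 10×$284; headcount ratio = 0.750000.
After the $64 transfer: below the line — 27×$154; headcount ratio = 0.187500.
Reduction = 0.750000 − 0.187500 = 0.5625.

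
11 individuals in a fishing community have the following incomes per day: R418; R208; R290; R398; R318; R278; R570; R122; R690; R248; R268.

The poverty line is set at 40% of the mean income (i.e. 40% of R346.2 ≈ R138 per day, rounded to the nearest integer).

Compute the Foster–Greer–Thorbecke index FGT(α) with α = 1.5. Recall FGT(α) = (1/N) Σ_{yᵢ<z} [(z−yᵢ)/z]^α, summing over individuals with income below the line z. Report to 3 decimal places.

Below the line: R122 (q = 1 of N = 11).
Relative gaps: (138−122)/138 = 0.1159.
Raised to α = 1.5: 0.03948.
Sum = 0.039479; FGT(1.5) = 0.039479 / 11 = 0.004.

0.004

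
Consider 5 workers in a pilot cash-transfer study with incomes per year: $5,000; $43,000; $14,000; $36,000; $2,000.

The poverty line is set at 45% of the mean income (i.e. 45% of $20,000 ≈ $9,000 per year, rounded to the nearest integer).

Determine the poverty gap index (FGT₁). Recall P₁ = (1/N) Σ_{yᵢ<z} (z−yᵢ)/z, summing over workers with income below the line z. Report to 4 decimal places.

Below the line: $2,000, $5,000 (q = 2 of N = 5).
Shortfall ratios: (9000−2000)/9000 = 0.7778; (9000−5000)/9000 = 0.4444.
Σ = 1.222222. Dividing by the full population N = 5 gives P₁ = 0.2444.

0.2444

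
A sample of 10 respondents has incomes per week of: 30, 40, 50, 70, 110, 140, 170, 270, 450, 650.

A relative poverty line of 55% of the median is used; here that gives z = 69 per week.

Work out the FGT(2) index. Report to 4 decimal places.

0.0572

Poor units: 30, 40, 50 (q = 3 of N = 10).
Shortfall ratios: (69−30)/69 = 0.5652; (69−40)/69 = 0.4203; (69−50)/69 = 0.2754.
Squared: 0.3195; 0.1766; 0.0758.
Sum = 0.571939; P₂ = 0.571939 / 10 = 0.0572.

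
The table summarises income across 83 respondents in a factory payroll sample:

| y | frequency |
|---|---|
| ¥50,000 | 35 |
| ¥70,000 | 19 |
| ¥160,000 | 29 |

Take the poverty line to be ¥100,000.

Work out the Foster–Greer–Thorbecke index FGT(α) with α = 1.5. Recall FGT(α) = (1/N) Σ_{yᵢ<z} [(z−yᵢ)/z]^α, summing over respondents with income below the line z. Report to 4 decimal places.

0.1867

Below the line: 35×¥50,000, 19×¥70,000 (q = 54 of N = 83).
Gap ratios (z−y)/z: (100000−50000)/100000 = 0.5000 (×35); (100000−70000)/100000 = 0.3000 (×19).
Raised to α = 1.5: 0.35355 (×35); 0.16432 (×19).
Sum = 15.496387; FGT(1.5) = 15.496387 / 83 = 0.1867.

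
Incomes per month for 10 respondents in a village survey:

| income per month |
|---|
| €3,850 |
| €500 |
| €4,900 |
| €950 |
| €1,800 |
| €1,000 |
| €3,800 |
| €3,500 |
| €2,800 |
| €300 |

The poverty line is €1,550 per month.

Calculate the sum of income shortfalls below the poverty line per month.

€3,450

Below z: €300, €500, €950, €1,000 (q = 4 of N = 10).
Individual gaps: 1550−300 = 1250; 1550−500 = 1050; 1550−950 = 600; 1550−1000 = 550.
Aggregate gap = €3,450.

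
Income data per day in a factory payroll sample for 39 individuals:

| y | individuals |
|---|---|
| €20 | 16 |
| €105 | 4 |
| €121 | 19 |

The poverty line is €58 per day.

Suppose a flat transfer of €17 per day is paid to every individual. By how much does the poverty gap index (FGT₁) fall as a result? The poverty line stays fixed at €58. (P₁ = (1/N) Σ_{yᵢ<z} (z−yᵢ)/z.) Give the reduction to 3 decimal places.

0.120

Before: below the line — 16×€20; poverty gap index (FGT₁) = 0.26879.
After the €17 transfer: below the line — 16×€37; poverty gap index (FGT₁) = 0.14854.
Reduction = 0.26879 − 0.14854 = 0.120.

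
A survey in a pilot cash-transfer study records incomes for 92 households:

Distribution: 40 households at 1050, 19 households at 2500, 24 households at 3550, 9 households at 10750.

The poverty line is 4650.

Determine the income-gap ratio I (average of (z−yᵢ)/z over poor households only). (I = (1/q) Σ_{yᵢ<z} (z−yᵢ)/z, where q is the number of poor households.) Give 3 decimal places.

Poor units: 40×1050, 19×2500, 24×3550 (q = 83 of N = 92).
Relative gaps: 0.7742 (×40), 0.4624 (×19), 0.2366 (×24); sum = 45.430108.
I averages over the q = 83 poor units only: 45.430108 / 83 = 0.547.

0.547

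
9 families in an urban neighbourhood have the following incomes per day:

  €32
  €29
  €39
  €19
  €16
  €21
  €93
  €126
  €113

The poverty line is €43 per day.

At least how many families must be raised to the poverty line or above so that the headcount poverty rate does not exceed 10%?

Currently q = 6 of N = 9 are below the line (H = 0.667).
A headcount ratio of at most 10% allows at most ⌊0.10 × 9⌋ = 0 poor families.
So at least 6 − 0 = 6 must be lifted.

6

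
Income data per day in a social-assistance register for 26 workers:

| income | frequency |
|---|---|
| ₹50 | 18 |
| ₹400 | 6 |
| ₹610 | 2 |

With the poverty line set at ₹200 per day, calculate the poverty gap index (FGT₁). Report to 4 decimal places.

0.5192

Below z: 18×₹50 (q = 18 of N = 26).
Shortfall ratios: (200−50)/200 = 0.7500 (×18).
Sum of shortfalls = 13.500000; P₁ averages over all N: 13.500000 / 26 = 0.5192.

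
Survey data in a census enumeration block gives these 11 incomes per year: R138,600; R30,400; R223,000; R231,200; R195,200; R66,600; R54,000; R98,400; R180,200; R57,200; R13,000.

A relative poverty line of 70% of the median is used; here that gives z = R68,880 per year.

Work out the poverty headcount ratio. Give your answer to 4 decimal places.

5 of the 11 families have income below R68,880.
H = 5/11 = 0.4545.

0.4545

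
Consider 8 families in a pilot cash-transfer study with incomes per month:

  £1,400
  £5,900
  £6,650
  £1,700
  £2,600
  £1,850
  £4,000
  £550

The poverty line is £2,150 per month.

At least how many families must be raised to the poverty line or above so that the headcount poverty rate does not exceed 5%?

4

Currently q = 4 of N = 8 are below the line (H = 0.500).
A headcount ratio of at most 5% allows at most ⌊0.05 × 8⌋ = 0 poor families.
So at least 4 − 0 = 4 must be lifted.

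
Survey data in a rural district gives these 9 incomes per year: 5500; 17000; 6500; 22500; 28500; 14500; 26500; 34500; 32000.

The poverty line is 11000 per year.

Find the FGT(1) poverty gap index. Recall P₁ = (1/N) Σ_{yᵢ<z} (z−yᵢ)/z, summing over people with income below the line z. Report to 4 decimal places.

Poor units: 5500, 6500 (q = 2 of N = 9).
Relative gaps: (11000−5500)/11000 = 0.5000; (11000−6500)/11000 = 0.4091.
Sum of shortfalls = 0.909091; P₁ averages over all N: 0.909091 / 9 = 0.1010.

0.1010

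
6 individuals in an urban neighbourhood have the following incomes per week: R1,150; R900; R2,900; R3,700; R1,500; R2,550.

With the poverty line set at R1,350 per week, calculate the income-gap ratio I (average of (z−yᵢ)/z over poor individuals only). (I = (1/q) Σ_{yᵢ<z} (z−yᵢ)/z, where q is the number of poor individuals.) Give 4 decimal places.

Incomes under z: R900, R1,150 (q = 2 of N = 6).
Shortfall ratios (z−y)/z: 0.3333, 0.1481; sum = 0.481481.
I averages over the q = 2 poor units only: 0.481481 / 2 = 0.2407.

0.2407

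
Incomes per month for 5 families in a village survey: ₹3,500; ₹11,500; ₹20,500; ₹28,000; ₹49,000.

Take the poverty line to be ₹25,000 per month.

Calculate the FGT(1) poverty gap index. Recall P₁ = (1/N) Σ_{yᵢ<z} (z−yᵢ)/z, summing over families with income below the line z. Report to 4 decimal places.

Poor units: ₹3,500, ₹11,500, ₹20,500 (q = 3 of N = 5).
Relative gaps: (25000−3500)/25000 = 0.8600; (25000−11500)/25000 = 0.5400; (25000−20500)/25000 = 0.1800.
Sum of shortfalls = 1.580000; P₁ averages over all N: 1.580000 / 5 = 0.3160.

0.3160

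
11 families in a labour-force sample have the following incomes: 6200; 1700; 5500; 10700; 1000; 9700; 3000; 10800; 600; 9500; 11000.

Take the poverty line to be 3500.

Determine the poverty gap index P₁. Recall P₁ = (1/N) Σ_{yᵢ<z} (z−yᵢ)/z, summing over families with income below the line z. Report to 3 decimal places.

0.200

Below the line: 600, 1000, 1700, 3000 (q = 4 of N = 11).
Relative gaps: (3500−600)/3500 = 0.8286; (3500−1000)/3500 = 0.7143; (3500−1700)/3500 = 0.5143; (3500−3000)/3500 = 0.1429.
Σ = 2.200000. Dividing by the full population N = 11 gives P₁ = 0.200.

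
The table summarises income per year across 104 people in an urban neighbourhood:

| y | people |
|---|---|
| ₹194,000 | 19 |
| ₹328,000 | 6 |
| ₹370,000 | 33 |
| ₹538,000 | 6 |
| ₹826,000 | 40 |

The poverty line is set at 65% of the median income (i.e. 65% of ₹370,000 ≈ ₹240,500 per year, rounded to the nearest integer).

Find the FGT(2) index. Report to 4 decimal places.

Below the line: 19×₹194,000 (q = 19 of N = 104).
Shortfall ratios: (240500−194000)/240500 = 0.1933 (×19).
Squared: 0.0374 (×19).
Sum = 0.710280; P₂ = 0.710280 / 104 = 0.0068.

0.0068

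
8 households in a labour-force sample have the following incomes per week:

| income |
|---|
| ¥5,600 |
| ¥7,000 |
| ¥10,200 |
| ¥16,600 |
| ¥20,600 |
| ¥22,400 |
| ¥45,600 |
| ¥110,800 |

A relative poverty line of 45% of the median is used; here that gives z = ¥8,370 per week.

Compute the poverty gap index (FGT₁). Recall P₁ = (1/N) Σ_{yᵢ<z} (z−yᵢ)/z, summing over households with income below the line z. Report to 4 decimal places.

Incomes under z: ¥5,600, ¥7,000 (q = 2 of N = 8).
Normalized shortfalls: (8370−5600)/8370 = 0.3309; (8370−7000)/8370 = 0.1637.
Sum of shortfalls = 0.494624; P₁ averages over all N: 0.494624 / 8 = 0.0618.

0.0618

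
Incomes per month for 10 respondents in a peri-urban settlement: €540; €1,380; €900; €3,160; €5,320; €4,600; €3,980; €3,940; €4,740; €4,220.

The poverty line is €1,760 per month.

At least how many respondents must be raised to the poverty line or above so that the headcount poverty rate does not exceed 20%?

Currently q = 3 of N = 10 are below the line (H = 0.300).
A headcount ratio of at most 20% allows at most ⌊0.20 × 10⌋ = 2 poor respondents.
So at least 3 − 2 = 1 must be lifted.

1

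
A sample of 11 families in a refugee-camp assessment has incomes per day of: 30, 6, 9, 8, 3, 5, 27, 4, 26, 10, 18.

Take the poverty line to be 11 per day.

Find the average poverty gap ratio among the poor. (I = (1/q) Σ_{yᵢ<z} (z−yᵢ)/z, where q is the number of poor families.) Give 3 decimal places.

0.416

Below z: 3, 4, 5, 6, 8, 9, 10 (q = 7 of N = 11).
Relative gaps: 0.7273, 0.6364, 0.5455, 0.4545, 0.2727, 0.1818, 0.0909; sum = 2.909091.
I averages over the q = 7 poor units only: 2.909091 / 7 = 0.416.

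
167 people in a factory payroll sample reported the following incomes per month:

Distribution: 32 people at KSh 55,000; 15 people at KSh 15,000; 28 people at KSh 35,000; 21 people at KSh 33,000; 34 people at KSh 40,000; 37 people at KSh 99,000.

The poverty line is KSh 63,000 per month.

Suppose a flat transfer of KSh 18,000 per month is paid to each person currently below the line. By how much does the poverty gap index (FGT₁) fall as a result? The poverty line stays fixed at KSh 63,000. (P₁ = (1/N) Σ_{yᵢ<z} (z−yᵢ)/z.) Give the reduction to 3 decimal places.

Before: below the line — 15×KSh 15,000, 21×KSh 33,000, 28×KSh 35,000, 34×KSh 40,000, 32×KSh 55,000; poverty gap index (FGT₁) = 0.30149.
After the KSh 18,000 transfer: below the line — 15×KSh 33,000, 21×KSh 51,000, 28×KSh 53,000, 34×KSh 58,000; poverty gap index (FGT₁) = 0.10950.
Reduction = 0.30149 − 0.10950 = 0.192.

0.192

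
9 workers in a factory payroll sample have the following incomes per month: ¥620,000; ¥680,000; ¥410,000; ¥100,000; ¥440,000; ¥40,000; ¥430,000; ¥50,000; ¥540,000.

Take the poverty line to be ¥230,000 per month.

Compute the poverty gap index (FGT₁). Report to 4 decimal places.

0.2415

Incomes under z: ¥40,000, ¥50,000, ¥100,000 (q = 3 of N = 9).
Normalized shortfalls: (230000−40000)/230000 = 0.8261; (230000−50000)/230000 = 0.7826; (230000−100000)/230000 = 0.5652.
Sum of shortfalls = 2.173913; P₁ averages over all N: 2.173913 / 9 = 0.2415.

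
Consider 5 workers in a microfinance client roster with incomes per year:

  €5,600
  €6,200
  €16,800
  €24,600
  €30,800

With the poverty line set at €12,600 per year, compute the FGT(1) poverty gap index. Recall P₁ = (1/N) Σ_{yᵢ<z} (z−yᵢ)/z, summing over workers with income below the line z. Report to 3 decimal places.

0.213

Below z: €5,600, €6,200 (q = 2 of N = 5).
Relative gaps: (12600−5600)/12600 = 0.5556; (12600−6200)/12600 = 0.5079.
Sum of shortfalls = 1.063492; P₁ averages over all N: 1.063492 / 5 = 0.213.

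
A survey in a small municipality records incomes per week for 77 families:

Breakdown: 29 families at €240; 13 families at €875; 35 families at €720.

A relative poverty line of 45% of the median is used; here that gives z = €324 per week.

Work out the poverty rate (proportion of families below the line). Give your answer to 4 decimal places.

0.3766

29 of the 77 families have income below €324.
H = 29/77 = 0.3766.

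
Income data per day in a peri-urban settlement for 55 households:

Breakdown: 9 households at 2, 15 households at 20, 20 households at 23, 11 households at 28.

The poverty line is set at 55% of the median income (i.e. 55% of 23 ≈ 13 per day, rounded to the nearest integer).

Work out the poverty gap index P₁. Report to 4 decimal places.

0.1385

Incomes under z: 9×2 (q = 9 of N = 55).
Normalized shortfalls: (13−2)/13 = 0.8462 (×9).
Σ = 7.615385. Dividing by the full population N = 55 gives P₁ = 0.1385.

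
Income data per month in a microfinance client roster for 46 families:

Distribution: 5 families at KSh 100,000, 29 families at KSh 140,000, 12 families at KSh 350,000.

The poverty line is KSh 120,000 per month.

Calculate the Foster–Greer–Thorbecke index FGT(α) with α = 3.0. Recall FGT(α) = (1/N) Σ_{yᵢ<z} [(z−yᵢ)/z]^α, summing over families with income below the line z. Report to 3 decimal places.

Poor units: 5×KSh 100,000 (q = 5 of N = 46).
Gap ratios (z−y)/z: (120000−100000)/120000 = 0.1667 (×5).
Raised to α = 3.0: 0.00463 (×5).
Sum = 0.023148; FGT(3.0) = 0.023148 / 46 = 0.001.

0.001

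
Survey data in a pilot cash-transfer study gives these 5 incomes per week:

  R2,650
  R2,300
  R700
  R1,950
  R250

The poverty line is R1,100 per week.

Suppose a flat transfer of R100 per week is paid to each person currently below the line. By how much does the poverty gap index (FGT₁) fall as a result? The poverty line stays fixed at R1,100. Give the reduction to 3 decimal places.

0.036

Before: below the line — R250, R700; poverty gap index (FGT₁) = 0.22727.
After the R100 transfer: below the line — R350, R800; poverty gap index (FGT₁) = 0.19091.
Reduction = 0.22727 − 0.19091 = 0.036.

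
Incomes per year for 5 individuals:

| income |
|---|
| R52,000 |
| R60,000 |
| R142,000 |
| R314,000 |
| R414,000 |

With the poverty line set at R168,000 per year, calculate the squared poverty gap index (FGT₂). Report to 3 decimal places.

Below the line: R52,000, R60,000, R142,000 (q = 3 of N = 5).
Relative gaps: (168000−52000)/168000 = 0.6905; (168000−60000)/168000 = 0.6429; (168000−142000)/168000 = 0.1548.
Squared: 0.4768; 0.4133; 0.0240.
Sum = 0.913974; P₂ = 0.913974 / 5 = 0.183.

0.183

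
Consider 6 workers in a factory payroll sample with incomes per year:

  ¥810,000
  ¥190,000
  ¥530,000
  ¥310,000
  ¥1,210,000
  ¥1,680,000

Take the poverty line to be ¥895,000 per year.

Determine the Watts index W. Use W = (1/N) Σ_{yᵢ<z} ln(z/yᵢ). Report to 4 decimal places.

Poor units: ¥190,000, ¥310,000, ¥530,000, ¥810,000 (q = 4 of N = 6).
Log gaps: ln(895000/190000) = 1.5498; ln(895000/310000) = 1.0603; ln(895000/530000) = 0.5239; ln(895000/810000) = 0.0998.
W = 3.233787 / 6 = 0.5390.

0.5390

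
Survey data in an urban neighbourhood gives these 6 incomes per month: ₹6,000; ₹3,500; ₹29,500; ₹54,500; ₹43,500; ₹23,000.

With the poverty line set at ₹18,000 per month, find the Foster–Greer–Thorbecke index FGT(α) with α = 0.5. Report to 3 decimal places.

Incomes under z: ₹3,500, ₹6,000 (q = 2 of N = 6).
Relative gaps: (18000−3500)/18000 = 0.8056; (18000−6000)/18000 = 0.6667.
Raised to α = 0.5: 0.89753; 0.81650.
Sum = 1.714024; FGT(0.5) = 1.714024 / 6 = 0.286.

0.286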